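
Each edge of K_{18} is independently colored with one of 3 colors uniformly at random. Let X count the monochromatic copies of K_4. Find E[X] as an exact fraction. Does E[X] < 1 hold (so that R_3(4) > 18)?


E[X] = C(18, 4) · 3^{1 − 6} = 3060 · 3^{−5} = 3060/243.
As a reduced fraction: E[X] = 340/27 ≈ 12.59259.
Is E[X] < 1? NO.
Since E[X] ≥ 1, the first-moment bound is inconclusive at n = 18; it does NOT by itself certify R_3(4) > 18.

E[X] = 340/27 ≈ 12.59259; E[X] ≥ 1; first-moment method inconclusive here.


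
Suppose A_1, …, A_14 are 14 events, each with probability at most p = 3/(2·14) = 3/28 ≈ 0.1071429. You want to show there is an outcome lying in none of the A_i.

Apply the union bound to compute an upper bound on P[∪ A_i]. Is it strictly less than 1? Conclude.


Union bound: P[∪_{i=1}^{14} A_i] ≤ Σ_i P[A_i] ≤ 14·p = 14·(3/28) = 3/2.
Numerically: 3/2 ≈ 1.5000000.
Is 3/2 < 1? NO.
Since the bound 3/2 is ≥ 1, the union bound is uninformative here; it does NOT by itself certify existence.

14·p = 3/2 ≈ 1.5000000; existence NOT certified by the union bound.


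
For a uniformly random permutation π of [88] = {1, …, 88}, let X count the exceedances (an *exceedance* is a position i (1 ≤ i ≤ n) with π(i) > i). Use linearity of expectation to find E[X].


Write X = Σ_{i=1}^{88} X_i, where X_i = 1_{π(i) > i}.
For each fixed i, π(i) is uniform over {1, …, 88} (marginal of a uniform permutation), so P[π(i) > i] = (n − i)/n. Summing: Σ_{i=1}^{88} (n − i)/n = (0 + 1 + … + 87)/88 = 88(88 − 1)/(2·88) = (88 − 1)/2.
Hence E[X] = Σ_{i=1}^{88} (88 − i)/88 = 87/2 ≈ 43.500.

E[X] = 87/2 = 43.500.


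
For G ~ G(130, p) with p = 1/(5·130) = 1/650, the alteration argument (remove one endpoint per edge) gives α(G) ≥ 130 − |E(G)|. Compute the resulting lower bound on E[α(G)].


E[|E(G)|] = C(130, 2)·p = 8385 · (1/650) = 129/10.
E[α(G)] ≥ n − E[|E(G)|] = 130 − 129/10 = 1171/10.
Numerically: ≈ 117.100000.
(This is only a lower bound; the true E[α(G)] may be larger.)

E[α(G)] ≥ 1171/10 ≈ 117.100000.


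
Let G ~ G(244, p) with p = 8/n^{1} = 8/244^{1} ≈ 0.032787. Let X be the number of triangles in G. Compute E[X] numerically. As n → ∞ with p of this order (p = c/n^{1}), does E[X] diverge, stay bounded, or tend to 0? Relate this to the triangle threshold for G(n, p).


Number of potential triangles: C(244, 3) = 2391444.
Each occurs with probability p³ ≈ (0.032787)³ ≈ 3.5245241e-05.
By linearity: E[X] = C(244, 3)·p³ ≈ 2391444 · 3.5245241e-05 ≈ 84.28702.
Here α = 1, so p = 8/n is exactly at the triangle threshold p ~ 1/n. Asymptotically E[X] → c³/6 = 8³/6 = 256/3 ≈ 85.33333, a bounded constant. In this regime the triangle count is asymptotically Poisson(c³/6).

E[X] ≈ 84.28702; in regime p = Θ(1/n^{1}) E[X] stays bounded (at the triangle threshold p ~ 1/n).


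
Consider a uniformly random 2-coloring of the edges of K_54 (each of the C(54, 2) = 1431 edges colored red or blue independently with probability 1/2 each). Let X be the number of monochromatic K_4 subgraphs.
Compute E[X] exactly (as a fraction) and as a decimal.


Let X = Σ_S X_S over the C(54, 4) = 316251 subsets S of size 4, where X_S = 1 if the K_4 on S is monochromatic.
For a fixed S, the K_4 on S has C(4, 2) = 6 edges. P[all 6 edges red] = (1/2)^6, and likewise for blue, so P[monochromatic] = 2·(1/2)^6 = 2^{1 − 6} = 1/32.
Summing: E[X] = C(54, 4) · 2^{1 − 6} = 316251 · 1/32 = 316251/32.
Numerically: E[X] ≈ 9882.84375.

E[X] = C(54,4)·2^(1−C(4,2)) = 316251/32 ≈ 9882.84375.


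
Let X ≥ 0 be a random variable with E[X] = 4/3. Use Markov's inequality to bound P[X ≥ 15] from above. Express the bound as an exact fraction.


μ = E[X] = 4/3, a = 15.
Markov: P[X ≥ 15] ≤ μ/a = (4/3)/15 = 4/45.
Numerically: ≈ 0.0889.
(Since a = 15 > μ = 1.3333, the bound 4/45 is < 1 and informative.)

P[X ≥ 15] ≤ 4/45 ≈ 0.0889.


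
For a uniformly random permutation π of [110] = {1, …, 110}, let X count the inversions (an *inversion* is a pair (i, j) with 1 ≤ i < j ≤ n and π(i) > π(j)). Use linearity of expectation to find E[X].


Write X = Σ X_I over the C(110, 2) = 5995 pairs i < j, with X_I the indicator of one inversion.
There are 5995 indicators.
For each fixed pair i < j, the values π(i) and π(j) are two distinct elements of {1, …, 110} in uniformly random order; by symmetry P[π(i) > π(j)] = 1/2.
By linearity: E[X] = 5995 · (1/2) = C(110, 2) · (1/2) = 5995/2 = 5995/2 ≈ 2997.50000.

E[X] = 5995/2 = 2997.50000.


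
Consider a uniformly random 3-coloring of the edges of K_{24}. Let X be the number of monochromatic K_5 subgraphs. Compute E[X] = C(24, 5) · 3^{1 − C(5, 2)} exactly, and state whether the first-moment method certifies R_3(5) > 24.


E[X] = C(24, 5) · 3^{1 − 10} = 42504 · 3^{−9} = 42504/19683.
As a reduced fraction: E[X] = 14168/6561 ≈ 2.159427.
Is E[X] < 1? NO.
Since E[X] ≥ 1, the first-moment bound is inconclusive at n = 24; it does NOT by itself certify R_3(5) > 24.

E[X] = 14168/6561 ≈ 2.159427; E[X] ≥ 1; first-moment method inconclusive here.


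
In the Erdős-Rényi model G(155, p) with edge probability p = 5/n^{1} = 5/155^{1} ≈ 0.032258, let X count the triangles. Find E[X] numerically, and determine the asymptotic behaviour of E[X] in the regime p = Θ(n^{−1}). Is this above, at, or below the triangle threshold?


Number of potential triangles: C(155, 3) = 608685.
Each occurs with probability p³ ≈ (0.032258)³ ≈ 3.3567185e-05.
By linearity: E[X] = C(155, 3)·p³ ≈ 608685 · 3.3567185e-05 ≈ 20.43184.
Here α = 1, so p = 5/n is exactly at the triangle threshold p ~ 1/n. Asymptotically E[X] → c³/6 = 5³/6 = 125/6 ≈ 20.83333, a bounded constant. In this regime the triangle count is asymptotically Poisson(c³/6).

E[X] ≈ 20.43184; in regime p = Θ(1/n^{1}) E[X] stays bounded (at the triangle threshold p ~ 1/n).


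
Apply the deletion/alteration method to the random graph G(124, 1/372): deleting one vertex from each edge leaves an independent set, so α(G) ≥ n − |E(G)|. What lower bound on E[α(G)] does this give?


E[|E(G)|] = C(124, 2)·p = 7626 · (1/372) = 41/2.
E[α(G)] ≥ n − E[|E(G)|] = 124 − 41/2 = 207/2.
Numerically: ≈ 103.50000.
(This is only a lower bound; the true E[α(G)] may be larger.)

E[α(G)] ≥ 207/2 ≈ 103.50000.


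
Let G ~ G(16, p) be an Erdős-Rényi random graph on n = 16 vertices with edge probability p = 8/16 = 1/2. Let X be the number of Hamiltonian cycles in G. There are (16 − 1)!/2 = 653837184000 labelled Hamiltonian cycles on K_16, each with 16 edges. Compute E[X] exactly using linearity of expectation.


K_16 has (16 − 1)!/2 = 653837184000 labelled Hamiltonian cycles.
For each such Hamiltonian cycle H, let X_H = 1 if all 16 edges of H are present in G. Then P[X_H = 1] = p^{16} = (1/2)^{16} = 1/65536.
By linearity: E[X] = Σ_H E[X_H] = 653837184000 · p^{16} = 653837184000 · 1/65536 = 638512875/64.
Numerically: E[X] ≈ 9.9768e+06.

E[X] = 653837184000 · (1/2)^{16} = 638512875/64 ≈ 9.9768e+06.


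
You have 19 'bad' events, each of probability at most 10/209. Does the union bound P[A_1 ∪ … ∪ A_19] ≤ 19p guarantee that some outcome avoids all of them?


Union bound: P[∪_{i=1}^{19} A_i] ≤ Σ_i P[A_i] ≤ 19·p = 19·(10/209) = 10/11.
Numerically: 10/11 ≈ 0.909091.
Is 10/11 < 1? YES.
Since P[∪ A_i] ≤ 10/11 < 1, the complement has P[∩ A_i^c] ≥ 1 − 10/11 = 1/11 > 0, so some outcome avoids every A_i.

19·p = 10/11 ≈ 0.909091; existence CERTIFIED by the union bound.


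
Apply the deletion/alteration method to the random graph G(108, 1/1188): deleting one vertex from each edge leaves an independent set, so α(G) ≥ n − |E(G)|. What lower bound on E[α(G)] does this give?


E[|E(G)|] = C(108, 2)·p = 5778 · (1/1188) = 107/22.
E[α(G)] ≥ n − E[|E(G)|] = 108 − 107/22 = 2269/22.
Numerically: ≈ 103.1364.
(This is only a lower bound; the true E[α(G)] may be larger.)

E[α(G)] ≥ 2269/22 ≈ 103.1364.


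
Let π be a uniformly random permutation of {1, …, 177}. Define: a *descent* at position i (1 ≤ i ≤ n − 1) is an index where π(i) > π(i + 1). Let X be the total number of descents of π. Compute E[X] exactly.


Write X = Σ X_I over i = 1, …, 176, with X_I the indicator of one descent.
There are 176 indicators.
For each fixed i, the pair (π(i), π(i+1)) is a uniformly random ordered pair of distinct values from {1, …, 177}; by symmetry P[π(i) > π(i+1)] = 1/2.
By linearity: E[X] = 176 · (1/2) = (177 − 1) · (1/2) = 88 ≈ 88.0000.

E[X] = 88 = 88.0000.


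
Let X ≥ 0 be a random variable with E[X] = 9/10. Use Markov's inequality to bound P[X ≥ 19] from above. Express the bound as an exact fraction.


μ = E[X] = 9/10, a = 19.
Markov: P[X ≥ 19] ≤ μ/a = (9/10)/19 = 9/190.
Numerically: ≈ 0.0474.
(Since a = 19 > μ = 0.9000, the bound 9/190 is < 1 and informative.)

P[X ≥ 19] ≤ 9/190 ≈ 0.0474.


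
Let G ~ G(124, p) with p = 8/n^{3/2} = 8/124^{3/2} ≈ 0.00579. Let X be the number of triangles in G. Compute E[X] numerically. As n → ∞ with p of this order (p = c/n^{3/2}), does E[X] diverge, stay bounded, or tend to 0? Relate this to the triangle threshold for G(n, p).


Number of potential triangles: C(124, 3) = 310124.
Each occurs with probability p³ ≈ (0.00579)³ ≈ 1.94479e-07.
By linearity: E[X] = C(124, 3)·p³ ≈ 310124 · 1.94479e-07 ≈ 0.060.
Since α = 3/2 > 1, p = c/n^{3/2} = o(1/n) is below the triangle threshold p ~ 1/n. Asymptotically E[X] ~ (c³/6)·n^{3(1−α)} = (8³/6)·n^{-1.5} → 0, so by Markov's inequality G has no triangles w.h.p.

E[X] ≈ 0.060; in regime p = Θ(1/n^{3/2}) E[X] tends to 0 (below the triangle threshold p ~ 1/n).


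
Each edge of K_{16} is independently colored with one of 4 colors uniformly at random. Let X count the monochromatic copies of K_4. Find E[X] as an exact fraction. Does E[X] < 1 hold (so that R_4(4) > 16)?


E[X] = C(16, 4) · 4^{1 − 6} = 1820 · 4^{−5} = 1820/1024.
As a reduced fraction: E[X] = 455/256 ≈ 1.7773.
Is E[X] < 1? NO.
Since E[X] ≥ 1, the first-moment bound is inconclusive at n = 16; it does NOT by itself certify R_4(4) > 16.

E[X] = 455/256 ≈ 1.7773; E[X] ≥ 1; first-moment method inconclusive here.


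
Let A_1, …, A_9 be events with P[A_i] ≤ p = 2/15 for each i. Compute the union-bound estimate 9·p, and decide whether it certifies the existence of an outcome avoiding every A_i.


Union bound: P[∪_{i=1}^{9} A_i] ≤ Σ_i P[A_i] ≤ 9·p = 9·(2/15) = 6/5.
Numerically: 6/5 ≈ 1.200.
Is 6/5 < 1? NO.
Since the bound 6/5 is ≥ 1, the union bound is uninformative here; it does NOT by itself certify existence.

9·p = 6/5 ≈ 1.200; existence NOT certified by the union bound.


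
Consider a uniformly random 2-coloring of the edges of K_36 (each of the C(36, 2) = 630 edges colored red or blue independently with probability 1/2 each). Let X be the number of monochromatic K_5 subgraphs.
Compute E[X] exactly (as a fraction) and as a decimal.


Let X = Σ_S X_S over the C(36, 5) = 376992 subsets S of size 5, where X_S = 1 if the K_5 on S is monochromatic.
For a fixed S, the K_5 on S has C(5, 2) = 10 edges. P[all 10 edges red] = (1/2)^10, and likewise for blue, so P[monochromatic] = 2·(1/2)^10 = 2^{1 − 10} = 1/512.
By linearity: E[X] = C(36, 5) · 2^{1 − 10} = 376992 · 1/512 = 11781/16.
Numerically: E[X] ≈ 736.31250.

E[X] = C(36,5)·2^(1−C(5,2)) = 11781/16 ≈ 736.31250.


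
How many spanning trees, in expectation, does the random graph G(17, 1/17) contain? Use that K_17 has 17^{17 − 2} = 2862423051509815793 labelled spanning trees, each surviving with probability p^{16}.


K_17 has 17^{17 − 2} = 2862423051509815793 labelled spanning trees.
For each such spanning tree H, let X_H = 1 if all 16 edges of H are present in G. Then P[X_H = 1] = p^{16} = (1/17)^{16} = 1/48661191875666868481.
By linearity of expectation: E[X] = Σ_H E[X_H] = 2862423051509815793 · p^{16} = 2862423051509815793 · 1/48661191875666868481 = 1/17.
Numerically: E[X] ≈ 0.058824.

E[X] = 2862423051509815793 · (1/17)^{16} = 1/17 ≈ 0.058824.


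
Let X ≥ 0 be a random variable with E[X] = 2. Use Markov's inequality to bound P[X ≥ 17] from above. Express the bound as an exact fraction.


μ = E[X] = 2, a = 17.
Markov: P[X ≥ 17] ≤ μ/a = (2)/17 = 2/17.
Numerically: ≈ 0.11765.
(Since a = 17 > μ = 2.00000, the bound 2/17 is < 1 and informative.)

P[X ≥ 17] ≤ 2/17 ≈ 0.11765.


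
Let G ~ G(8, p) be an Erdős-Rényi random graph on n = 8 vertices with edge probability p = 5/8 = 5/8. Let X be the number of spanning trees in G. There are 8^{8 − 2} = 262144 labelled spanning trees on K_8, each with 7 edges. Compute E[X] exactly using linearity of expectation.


K_8 has 8^{8 − 2} = 262144 labelled spanning trees.
For each such spanning tree H, let X_H = 1 if all 7 edges of H are present in G. Then P[X_H = 1] = p^{7} = (5/8)^{7} = 78125/2097152.
By linearity of expectation: E[X] = Σ_H E[X_H] = 262144 · p^{7} = 262144 · 78125/2097152 = 78125/8.
Numerically: E[X] ≈ 9765.6.

E[X] = 262144 · (5/8)^{7} = 78125/8 ≈ 9765.6.


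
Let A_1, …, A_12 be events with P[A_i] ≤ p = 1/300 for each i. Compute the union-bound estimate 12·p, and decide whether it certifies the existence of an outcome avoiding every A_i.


Union bound: P[∪_{i=1}^{12} A_i] ≤ Σ_i P[A_i] ≤ 12·p = 12·(1/300) = 1/25.
Numerically: 1/25 ≈ 0.0400000.
Is 1/25 < 1? YES.
Since P[∪ A_i] ≤ 1/25 < 1, the complement has P[∩ A_i^c] ≥ 1 − 1/25 = 24/25 > 0, so some outcome avoids every A_i.

12·p = 1/25 ≈ 0.0400000; existence CERTIFIED by the union bound.


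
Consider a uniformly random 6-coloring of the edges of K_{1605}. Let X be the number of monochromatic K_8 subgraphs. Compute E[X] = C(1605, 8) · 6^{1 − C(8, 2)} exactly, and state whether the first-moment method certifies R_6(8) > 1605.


E[X] = C(1605, 8) · 6^{1 − 28} = 1073226690197348380200 · 6^{−27} = 1073226690197348380200/1023490369077469249536.
As a reduced fraction: E[X] = 14905926252740949725/14215144014964850688 ≈ 1.0486.
Is E[X] < 1? NO.
Since E[X] ≥ 1, the first-moment bound is inconclusive at n = 1605; it does NOT by itself certify R_6(8) > 1605.

E[X] = 14905926252740949725/14215144014964850688 ≈ 1.0486; E[X] ≥ 1; first-moment method inconclusive here.


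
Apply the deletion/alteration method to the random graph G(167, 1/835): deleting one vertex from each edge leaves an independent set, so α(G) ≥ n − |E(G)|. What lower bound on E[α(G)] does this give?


E[|E(G)|] = C(167, 2)·p = 13861 · (1/835) = 83/5.
E[α(G)] ≥ n − E[|E(G)|] = 167 − 83/5 = 752/5.
Numerically: ≈ 150.400.
(This is only a lower bound; the true E[α(G)] may be larger.)

E[α(G)] ≥ 752/5 ≈ 150.400.


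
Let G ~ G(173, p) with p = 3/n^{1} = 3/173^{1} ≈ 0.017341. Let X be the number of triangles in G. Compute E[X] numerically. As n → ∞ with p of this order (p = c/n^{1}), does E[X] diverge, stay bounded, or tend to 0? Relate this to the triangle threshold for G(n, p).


Number of potential triangles: C(173, 3) = 848046.
Each occurs with probability p³ ≈ (0.017341)³ ≈ 5.2146535e-06.
By linearity: E[X] = C(173, 3)·p³ ≈ 848046 · 5.2146535e-06 ≈ 4.42227.
Here α = 1, so p = 3/n is exactly at the triangle threshold p ~ 1/n. Asymptotically E[X] → c³/6 = 3³/6 = 9/2 ≈ 4.50000, a bounded constant. In this regime the triangle count is asymptotically Poisson(c³/6).

E[X] ≈ 4.42227; in regime p = Θ(1/n^{1}) E[X] stays bounded (at the triangle threshold p ~ 1/n).


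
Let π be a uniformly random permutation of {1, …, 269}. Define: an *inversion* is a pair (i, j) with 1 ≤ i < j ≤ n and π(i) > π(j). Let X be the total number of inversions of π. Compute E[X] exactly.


Write X = Σ X_I over the C(269, 2) = 36046 pairs i < j, with X_I the indicator of one inversion.
There are 36046 indicators.
For each fixed pair i < j, the values π(i) and π(j) are two distinct elements of {1, …, 269} in uniformly random order; by symmetry P[π(i) > π(j)] = 1/2.
By linearity: E[X] = 36046 · (1/2) = C(269, 2) · (1/2) = 36046/2 = 18023 ≈ 18023.0000.

E[X] = 18023 = 18023.0000.


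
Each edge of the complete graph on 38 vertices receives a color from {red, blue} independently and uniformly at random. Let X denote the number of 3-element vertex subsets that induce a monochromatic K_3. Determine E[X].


Let X = Σ_S X_S over the C(38, 3) = 8436 subsets S of size 3, where X_S = 1 if the K_3 on S is monochromatic.
For a fixed S, the K_3 on S has C(3, 2) = 3 edges. P[all 3 edges red] = (1/2)^3, and likewise for blue, so P[monochromatic] = 2·(1/2)^3 = 2^{1 − 3} = 1/4.
By linearity: E[X] = C(38, 3) · 2^{1 − 3} = 8436 · 1/4 = 2109.
Numerically: E[X] ≈ 2109.000000.

E[X] = C(38,3)·2^(1−C(3,2)) = 2109 ≈ 2109.000000.


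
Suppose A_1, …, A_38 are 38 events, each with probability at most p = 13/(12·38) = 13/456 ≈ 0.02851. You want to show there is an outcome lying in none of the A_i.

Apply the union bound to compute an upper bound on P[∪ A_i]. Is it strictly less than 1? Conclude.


Union bound: P[∪_{i=1}^{38} A_i] ≤ Σ_i P[A_i] ≤ 38·p = 38·(13/456) = 13/12.
Numerically: 13/12 ≈ 1.08333.
Is 13/12 < 1? NO.
Since the bound 13/12 is ≥ 1, the union bound is uninformative here; it does NOT by itself certify existence.

38·p = 13/12 ≈ 1.08333; existence NOT certified by the union bound.


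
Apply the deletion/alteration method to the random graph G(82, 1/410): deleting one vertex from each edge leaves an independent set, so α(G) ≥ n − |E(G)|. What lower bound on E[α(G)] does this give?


E[|E(G)|] = C(82, 2)·p = 3321 · (1/410) = 81/10.
E[α(G)] ≥ n − E[|E(G)|] = 82 − 81/10 = 739/10.
Numerically: ≈ 73.900000.
(This is only a lower bound; the true E[α(G)] may be larger.)

E[α(G)] ≥ 739/10 ≈ 73.900000.


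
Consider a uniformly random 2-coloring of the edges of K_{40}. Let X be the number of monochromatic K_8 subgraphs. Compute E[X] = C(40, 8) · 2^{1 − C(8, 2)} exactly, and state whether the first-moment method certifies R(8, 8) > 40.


E[X] = C(40, 8) · 2^{1 − 28} = 76904685 · 2^{−27} = 76904685/134217728.
As a reduced fraction: E[X] = 76904685/134217728 ≈ 0.5730.
Is E[X] < 1? YES.
Since E[X] < 1, there exists a 2-coloring of K_{40} with no monochromatic K_8; hence R(8, 8) > 40.

E[X] = 76904685/134217728 ≈ 0.5730; E[X] < 1, so R(8, 8) > 40.


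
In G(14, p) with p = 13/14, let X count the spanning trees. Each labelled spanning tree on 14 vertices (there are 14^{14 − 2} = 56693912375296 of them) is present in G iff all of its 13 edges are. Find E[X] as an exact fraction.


K_14 has 14^{14 − 2} = 56693912375296 labelled spanning trees.
For each such spanning tree H, let X_H = 1 if all 13 edges of H are present in G. Then P[X_H = 1] = p^{13} = (13/14)^{13} = 302875106592253/793714773254144.
Summing the indicators: E[X] = Σ_H E[X_H] = 56693912375296 · p^{13} = 56693912375296 · 302875106592253/793714773254144 = 302875106592253/14.
Numerically: E[X] ≈ 2.1634e+13.

E[X] = 56693912375296 · (13/14)^{13} = 302875106592253/14 ≈ 2.1634e+13.


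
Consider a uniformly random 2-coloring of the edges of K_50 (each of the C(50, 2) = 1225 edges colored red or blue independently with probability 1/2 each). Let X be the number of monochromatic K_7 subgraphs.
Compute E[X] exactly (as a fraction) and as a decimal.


Let X = Σ_S X_S over the C(50, 7) = 99884400 subsets S of size 7, where X_S = 1 if the K_7 on S is monochromatic.
For a fixed S, the K_7 on S has C(7, 2) = 21 edges. P[all 21 edges red] = (1/2)^21, and likewise for blue, so P[monochromatic] = 2·(1/2)^21 = 2^{1 − 21} = 1/1048576.
Summing: E[X] = C(50, 7) · 2^{1 − 21} = 99884400 · 1/1048576 = 6242775/65536.
Numerically: E[X] ≈ 95.25719.

E[X] = C(50,7)·2^(1−C(7,2)) = 6242775/65536 ≈ 95.25719.


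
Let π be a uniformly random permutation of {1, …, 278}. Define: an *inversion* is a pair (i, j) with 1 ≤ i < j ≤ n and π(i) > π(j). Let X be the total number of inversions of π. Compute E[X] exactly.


Write X = Σ X_I over the C(278, 2) = 38503 pairs i < j, with X_I the indicator of one inversion.
There are 38503 indicators.
For each fixed pair i < j, the values π(i) and π(j) are two distinct elements of {1, …, 278} in uniformly random order; by symmetry P[π(i) > π(j)] = 1/2.
By linearity: E[X] = 38503 · (1/2) = C(278, 2) · (1/2) = 38503/2 = 38503/2 ≈ 19251.500000.

E[X] = 38503/2 = 19251.500000.


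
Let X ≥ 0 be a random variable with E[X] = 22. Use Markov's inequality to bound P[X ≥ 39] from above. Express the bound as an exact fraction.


μ = E[X] = 22, a = 39.
Markov: P[X ≥ 39] ≤ μ/a = (22)/39 = 22/39.
Numerically: ≈ 0.564103.
(Since a = 39 > μ = 22.000000, the bound 22/39 is < 1 and informative.)

P[X ≥ 39] ≤ 22/39 ≈ 0.564103.


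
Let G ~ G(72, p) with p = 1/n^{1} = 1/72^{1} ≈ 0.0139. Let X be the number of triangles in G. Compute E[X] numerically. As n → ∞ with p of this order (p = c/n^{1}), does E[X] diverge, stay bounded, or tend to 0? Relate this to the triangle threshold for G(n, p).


Number of potential triangles: C(72, 3) = 59640.
Each occurs with probability p³ ≈ (0.0139)³ ≈ 2.67918e-06.
By linearity: E[X] = C(72, 3)·p³ ≈ 59640 · 2.67918e-06 ≈ 0.160.
Here α = 1, so p = 1/n is exactly at the triangle threshold p ~ 1/n. Asymptotically E[X] → c³/6 = 1³/6 = 1/6 ≈ 0.167, a bounded constant. In this regime the triangle count is asymptotically Poisson(c³/6).

E[X] ≈ 0.160; in regime p = Θ(1/n^{1}) E[X] stays bounded (at the triangle threshold p ~ 1/n).


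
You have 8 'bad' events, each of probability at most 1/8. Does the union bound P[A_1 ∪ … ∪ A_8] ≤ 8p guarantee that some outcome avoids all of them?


Union bound: P[∪_{i=1}^{8} A_i] ≤ Σ_i P[A_i] ≤ 8·p = 8·(1/8) = 1.
Numerically: 1 ≈ 1.0000000.
Is 1 < 1? NO.
Since the bound 1 is ≥ 1, the union bound is uninformative here; it does NOT by itself certify existence.

8·p = 1 ≈ 1.0000000; existence NOT certified by the union bound.


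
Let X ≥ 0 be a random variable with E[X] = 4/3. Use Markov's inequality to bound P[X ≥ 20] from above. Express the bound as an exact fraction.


μ = E[X] = 4/3, a = 20.
Markov: P[X ≥ 20] ≤ μ/a = (4/3)/20 = 1/15.
Numerically: ≈ 0.0667.
(Since a = 20 > μ = 1.3333, the bound 1/15 is < 1 and informative.)

P[X ≥ 20] ≤ 1/15 ≈ 0.0667.


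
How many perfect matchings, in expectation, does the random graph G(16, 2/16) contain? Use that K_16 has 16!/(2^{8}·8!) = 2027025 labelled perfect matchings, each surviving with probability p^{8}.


K_16 has 16!/(2^{8}·8!) = 2027025 labelled perfect matchings.
For each such perfect matching H, let X_H = 1 if all 8 edges of H are present in G. Then P[X_H = 1] = p^{8} = (1/8)^{8} = 1/16777216.
Summing the indicators: E[X] = Σ_H E[X_H] = 2027025 · p^{8} = 2027025 · 1/16777216 = 2027025/16777216.
Numerically: E[X] ≈ 0.121.

E[X] = 2027025 · (1/8)^{8} = 2027025/16777216 ≈ 0.121.


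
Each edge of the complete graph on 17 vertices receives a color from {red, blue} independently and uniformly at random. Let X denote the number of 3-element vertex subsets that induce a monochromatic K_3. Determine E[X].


Let X = Σ_S X_S over the C(17, 3) = 680 subsets S of size 3, where X_S = 1 if the K_3 on S is monochromatic.
For a fixed S, the K_3 on S has C(3, 2) = 3 edges. P[all 3 edges red] = (1/2)^3, and likewise for blue, so P[monochromatic] = 2·(1/2)^3 = 2^{1 − 3} = 1/4.
By linearity of expectation: E[X] = C(17, 3) · 2^{1 − 3} = 680 · 1/4 = 170.
Numerically: E[X] ≈ 170.00000.

E[X] = C(17,3)·2^(1−C(3,2)) = 170 ≈ 170.00000.


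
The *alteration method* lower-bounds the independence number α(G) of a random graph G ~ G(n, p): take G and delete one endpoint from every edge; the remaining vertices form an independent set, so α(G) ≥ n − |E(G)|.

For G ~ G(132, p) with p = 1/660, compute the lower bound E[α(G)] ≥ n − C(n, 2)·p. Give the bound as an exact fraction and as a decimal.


E[|E(G)|] = C(132, 2)·p = 8646 · (1/660) = 131/10.
E[α(G)] ≥ n − E[|E(G)|] = 132 − 131/10 = 1189/10.
Numerically: ≈ 118.900000.
(This is only a lower bound; the true E[α(G)] may be larger.)

E[α(G)] ≥ 1189/10 ≈ 118.900000.


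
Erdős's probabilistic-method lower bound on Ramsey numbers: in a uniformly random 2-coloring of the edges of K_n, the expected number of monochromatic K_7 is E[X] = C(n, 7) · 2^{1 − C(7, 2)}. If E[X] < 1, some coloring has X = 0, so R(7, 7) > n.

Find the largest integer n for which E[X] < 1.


We need C(n, 7) · 2^{1 − 21} < 1, i.e. C(n, 7) < 2^{21 − 1} = 1048576.
Check values of n near the boundary:
  n = 24: C(24, 7) = 346104; 346104 < 1048576? YES
  n = 25: C(25, 7) = 480700; 480700 < 1048576? YES
  n = 26: C(26, 7) = 657800; 657800 < 1048576? YES
  n = 27: C(27, 7) = 888030; 888030 < 1048576? YES
  n = 28: C(28, 7) = 1184040; 1184040 < 1048576? NO
  n = 29: C(29, 7) = 1560780; 1560780 < 1048576? NO
  n = 30: C(30, 7) = 2035800; 2035800 < 1048576? NO
The largest n with C(n, 7) < 1048576 is n = 27 (where E[X] = 444015/524288 ≈ 0.846891). Hence R(7, 7) > 27, i.e. R(7, 7) ≥ 28.

Largest n = 27; hence R(7, 7) > 27.


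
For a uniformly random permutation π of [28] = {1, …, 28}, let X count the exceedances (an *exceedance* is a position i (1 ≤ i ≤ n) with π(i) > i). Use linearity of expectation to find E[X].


Write X = Σ_{i=1}^{28} X_i, where X_i = 1_{π(i) > i}.
For each fixed i, π(i) is uniform over {1, …, 28} (marginal of a uniform permutation), so P[π(i) > i] = (n − i)/n. Summing: Σ_{i=1}^{28} (n − i)/n = (0 + 1 + … + 27)/28 = 28(28 − 1)/(2·28) = (28 − 1)/2.
Hence E[X] = Σ_{i=1}^{28} (28 − i)/28 = 27/2 ≈ 13.50000.

E[X] = 27/2 = 13.50000.


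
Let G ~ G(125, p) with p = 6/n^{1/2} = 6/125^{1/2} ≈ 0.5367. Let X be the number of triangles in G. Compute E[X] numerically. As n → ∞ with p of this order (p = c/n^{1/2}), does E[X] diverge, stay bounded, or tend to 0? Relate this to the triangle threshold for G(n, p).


Number of potential triangles: C(125, 3) = 317750.
Each occurs with probability p³ ≈ (0.5367)³ ≈ 1.545570e-01.
By linearity: E[X] = C(125, 3)·p³ ≈ 317750 · 1.545570e-01 ≈ 49110.4927.
Since α = 1/2 < 1, p = c/n^{1/2} ≫ 1/n is above the triangle threshold p ~ 1/n. Asymptotically E[X] ~ (c³/6)·n^{3(1−α)} = (6³/6)·n^{1.5} → ∞; triangles are abundant w.h.p.

E[X] ≈ 49110.4927; in regime p = Θ(1/n^{1/2}) E[X] diverges (above the triangle threshold p ~ 1/n).


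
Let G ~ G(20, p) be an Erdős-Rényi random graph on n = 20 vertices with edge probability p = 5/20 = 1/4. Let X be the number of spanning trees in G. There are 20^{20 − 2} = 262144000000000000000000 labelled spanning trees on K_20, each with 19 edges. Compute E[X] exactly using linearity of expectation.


K_20 has 20^{20 − 2} = 262144000000000000000000 labelled spanning trees.
For each such spanning tree H, let X_H = 1 if all 19 edges of H are present in G. Then P[X_H = 1] = p^{19} = (1/4)^{19} = 1/274877906944.
By linearity of expectation: E[X] = Σ_H E[X_H] = 262144000000000000000000 · p^{19} = 262144000000000000000000 · 1/274877906944 = 3814697265625/4.
Numerically: E[X] ≈ 9.53674e+11.

E[X] = 262144000000000000000000 · (1/4)^{19} = 3814697265625/4 ≈ 9.53674e+11.


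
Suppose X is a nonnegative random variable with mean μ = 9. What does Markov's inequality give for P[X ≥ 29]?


μ = E[X] = 9, a = 29.
Markov: P[X ≥ 29] ≤ μ/a = (9)/29 = 9/29.
Numerically: ≈ 0.31034.
(Since a = 29 > μ = 9.00000, the bound 9/29 is < 1 and informative.)

P[X ≥ 29] ≤ 9/29 ≈ 0.31034.


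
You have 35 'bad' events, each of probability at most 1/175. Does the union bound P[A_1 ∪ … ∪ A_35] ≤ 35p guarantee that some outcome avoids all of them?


Union bound: P[∪_{i=1}^{35} A_i] ≤ Σ_i P[A_i] ≤ 35·p = 35·(1/175) = 1/5.
Numerically: 1/5 ≈ 0.20000.
Is 1/5 < 1? YES.
Since P[∪ A_i] ≤ 1/5 < 1, the complement has P[∩ A_i^c] ≥ 1 − 1/5 = 4/5 > 0, so some outcome avoids every A_i.

35·p = 1/5 ≈ 0.20000; existence CERTIFIED by the union bound.


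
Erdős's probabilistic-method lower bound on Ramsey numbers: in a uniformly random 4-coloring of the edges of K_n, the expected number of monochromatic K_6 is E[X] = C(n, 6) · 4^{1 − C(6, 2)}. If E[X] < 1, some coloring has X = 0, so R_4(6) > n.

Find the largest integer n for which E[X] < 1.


We need C(n, 6) · 4^{1 − 15} < 1, i.e. C(n, 6) < 4^{15 − 1} = 268435456.
Check values of n near the boundary:
  n = 74: C(74, 6) = 185250786; 185250786 < 268435456? YES
  n = 75: C(75, 6) = 201359550; 201359550 < 268435456? YES
  n = 76: C(76, 6) = 218618940; 218618940 < 268435456? YES
  n = 77: C(77, 6) = 237093780; 237093780 < 268435456? YES
  n = 78: C(78, 6) = 256851595; 256851595 < 268435456? YES
  n = 79: C(79, 6) = 277962685; 277962685 < 268435456? NO
The largest n with C(n, 6) < 268435456 is n = 78 (where E[X] = 256851595/268435456 ≈ 0.95685). Hence R_4(6) > 78, i.e. R_4(6) ≥ 79.

Largest n = 78; hence R_4(6) > 78.


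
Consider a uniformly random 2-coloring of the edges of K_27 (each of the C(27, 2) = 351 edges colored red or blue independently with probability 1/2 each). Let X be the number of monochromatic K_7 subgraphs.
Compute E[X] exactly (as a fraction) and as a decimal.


Let X = Σ_S X_S over the C(27, 7) = 888030 subsets S of size 7, where X_S = 1 if the K_7 on S is monochromatic.
For a fixed S, the K_7 on S has C(7, 2) = 21 edges. P[all 21 edges red] = (1/2)^21, and likewise for blue, so P[monochromatic] = 2·(1/2)^21 = 2^{1 − 21} = 1/1048576.
By linearity of expectation: E[X] = C(27, 7) · 2^{1 − 21} = 888030 · 1/1048576 = 444015/524288.
Numerically: E[X] ≈ 0.846891.

E[X] = C(27,7)·2^(1−C(7,2)) = 444015/524288 ≈ 0.846891.


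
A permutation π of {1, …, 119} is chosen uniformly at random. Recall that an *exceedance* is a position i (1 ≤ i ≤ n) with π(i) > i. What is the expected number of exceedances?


Write X = Σ_{i=1}^{119} X_i, where X_i = 1_{π(i) > i}.
For each fixed i, π(i) is uniform over {1, …, 119} (marginal of a uniform permutation), so P[π(i) > i] = (n − i)/n. Summing: Σ_{i=1}^{119} (n − i)/n = (0 + 1 + … + 118)/119 = 119(119 − 1)/(2·119) = (119 − 1)/2.
Hence E[X] = Σ_{i=1}^{119} (119 − i)/119 = 59 ≈ 59.0000.

E[X] = 59 = 59.0000.


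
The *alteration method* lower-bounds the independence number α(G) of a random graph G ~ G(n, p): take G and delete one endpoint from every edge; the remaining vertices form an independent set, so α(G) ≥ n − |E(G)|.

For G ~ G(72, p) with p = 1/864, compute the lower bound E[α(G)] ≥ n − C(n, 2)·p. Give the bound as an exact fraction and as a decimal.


E[|E(G)|] = C(72, 2)·p = 2556 · (1/864) = 71/24.
E[α(G)] ≥ n − E[|E(G)|] = 72 − 71/24 = 1657/24.
Numerically: ≈ 69.042.
(This is only a lower bound; the true E[α(G)] may be larger.)

E[α(G)] ≥ 1657/24 ≈ 69.042.


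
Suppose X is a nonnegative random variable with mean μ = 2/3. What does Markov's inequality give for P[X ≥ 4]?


μ = E[X] = 2/3, a = 4.
Markov: P[X ≥ 4] ≤ μ/a = (2/3)/4 = 1/6.
Numerically: ≈ 0.16667.
(Since a = 4 > μ = 0.66667, the bound 1/6 is < 1 and informative.)

P[X ≥ 4] ≤ 1/6 ≈ 0.16667.


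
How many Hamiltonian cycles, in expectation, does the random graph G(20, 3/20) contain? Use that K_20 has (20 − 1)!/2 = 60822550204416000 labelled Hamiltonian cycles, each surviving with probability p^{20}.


K_20 has (20 − 1)!/2 = 60822550204416000 labelled Hamiltonian cycles.
For each such Hamiltonian cycle H, let X_H = 1 if all 20 edges of H are present in G. Then P[X_H = 1] = p^{20} = (3/20)^{20} = 3486784401/104857600000000000000000000.
Summing the indicators: E[X] = Σ_H E[X_H] = 60822550204416000 · p^{20} = 60822550204416000 · 3486784401/104857600000000000000000000 = 51776152168407487821/25600000000000000000.
Numerically: E[X] ≈ 2.02251.

E[X] = 60822550204416000 · (3/20)^{20} = 51776152168407487821/25600000000000000000 ≈ 2.02251.


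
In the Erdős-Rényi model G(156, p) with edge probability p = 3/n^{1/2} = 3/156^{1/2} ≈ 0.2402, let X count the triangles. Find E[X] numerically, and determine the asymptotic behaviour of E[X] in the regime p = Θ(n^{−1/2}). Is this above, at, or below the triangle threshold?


Number of potential triangles: C(156, 3) = 620620.
Each occurs with probability p³ ≈ (0.2402)³ ≈ 1.385724e-02.
By linearity: E[X] = C(156, 3)·p³ ≈ 620620 · 1.385724e-02 ≈ 8600.0828.
Since α = 1/2 < 1, p = c/n^{1/2} ≫ 1/n is above the triangle threshold p ~ 1/n. Asymptotically E[X] ~ (c³/6)·n^{3(1−α)} = (3³/6)·n^{1.5} → ∞; triangles are abundant w.h.p.

E[X] ≈ 8600.0828; in regime p = Θ(1/n^{1/2}) E[X] diverges (above the triangle threshold p ~ 1/n).


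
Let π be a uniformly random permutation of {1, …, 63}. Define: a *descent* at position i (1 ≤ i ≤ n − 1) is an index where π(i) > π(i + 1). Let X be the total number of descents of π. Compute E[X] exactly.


Write X = Σ X_I over i = 1, …, 62, with X_I the indicator of one descent.
There are 62 indicators.
For each fixed i, the pair (π(i), π(i+1)) is a uniformly random ordered pair of distinct values from {1, …, 63}; by symmetry P[π(i) > π(i+1)] = 1/2.
By linearity: E[X] = 62 · (1/2) = (63 − 1) · (1/2) = 31 ≈ 31.000000.

E[X] = 31 = 31.000000.


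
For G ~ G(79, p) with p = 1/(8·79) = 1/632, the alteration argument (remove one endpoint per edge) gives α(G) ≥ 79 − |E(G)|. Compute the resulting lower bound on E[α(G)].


E[|E(G)|] = C(79, 2)·p = 3081 · (1/632) = 39/8.
E[α(G)] ≥ n − E[|E(G)|] = 79 − 39/8 = 593/8.
Numerically: ≈ 74.1250.
(This is only a lower bound; the true E[α(G)] may be larger.)

E[α(G)] ≥ 593/8 ≈ 74.1250.


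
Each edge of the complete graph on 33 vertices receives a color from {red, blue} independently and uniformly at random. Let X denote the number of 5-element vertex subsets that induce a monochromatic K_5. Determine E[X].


Let X = Σ_S X_S over the C(33, 5) = 237336 subsets S of size 5, where X_S = 1 if the K_5 on S is monochromatic.
For a fixed S, the K_5 on S has C(5, 2) = 10 edges. P[all 10 edges red] = (1/2)^10, and likewise for blue, so P[monochromatic] = 2·(1/2)^10 = 2^{1 − 10} = 1/512.
By linearity: E[X] = C(33, 5) · 2^{1 − 10} = 237336 · 1/512 = 29667/64.
Numerically: E[X] ≈ 463.54688.

E[X] = C(33,5)·2^(1−C(5,2)) = 29667/64 ≈ 463.54688.


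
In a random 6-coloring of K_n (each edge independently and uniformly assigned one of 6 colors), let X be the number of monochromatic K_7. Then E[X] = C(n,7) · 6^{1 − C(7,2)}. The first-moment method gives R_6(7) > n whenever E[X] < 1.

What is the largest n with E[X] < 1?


We need C(n, 7) · 6^{1 − 21} < 1, i.e. C(n, 7) < 6^{21 − 1} = 3656158440062976.
Check values of n near the boundary:
  n = 563: C(563, 7) = 3426622515769596; 3426622515769596 < 3656158440062976? YES
  n = 564: C(564, 7) = 3469685994423792; 3469685994423792 < 3656158440062976? YES
  n = 565: C(565, 7) = 3513212521235560; 3513212521235560 < 3656158440062976? YES
  n = 566: C(566, 7) = 3557206237959440; 3557206237959440 < 3656158440062976? YES
  n = 567: C(567, 7) = 3601671315933933; 3601671315933933 < 3656158440062976? YES
  n = 568: C(568, 7) = 3646611956239704; 3646611956239704 < 3656158440062976? YES
  n = 569: C(569, 7) = 3692032389858348; 3692032389858348 < 3656158440062976? NO
  n = 570: C(570, 7) = 3737936877831720; 3737936877831720 < 3656158440062976? NO
The largest n with C(n, 7) < 3656158440062976 is n = 568 (where E[X] = 16882462760369/16926659444736 ≈ 0.99739). Hence R_6(7) > 568, i.e. R_6(7) ≥ 569.

Largest n = 568; hence R_6(7) > 568.


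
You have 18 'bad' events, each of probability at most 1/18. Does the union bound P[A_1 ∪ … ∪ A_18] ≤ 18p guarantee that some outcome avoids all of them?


Union bound: P[∪_{i=1}^{18} A_i] ≤ Σ_i P[A_i] ≤ 18·p = 18·(1/18) = 1.
Numerically: 1 ≈ 1.00000.
Is 1 < 1? NO.
Since the bound 1 is ≥ 1, the union bound is uninformative here; it does NOT by itself certify existence.

18·p = 1 ≈ 1.00000; existence NOT certified by the union bound.


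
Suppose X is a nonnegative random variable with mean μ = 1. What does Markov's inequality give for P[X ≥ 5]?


μ = E[X] = 1, a = 5.
Markov: P[X ≥ 5] ≤ μ/a = (1)/5 = 1/5.
Numerically: ≈ 0.20000.
(Since a = 5 > μ = 1.00000, the bound 1/5 is < 1 and informative.)

P[X ≥ 5] ≤ 1/5 ≈ 0.20000.


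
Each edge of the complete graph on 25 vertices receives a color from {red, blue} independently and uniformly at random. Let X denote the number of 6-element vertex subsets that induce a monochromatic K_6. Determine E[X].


Let X = Σ_S X_S over the C(25, 6) = 177100 subsets S of size 6, where X_S = 1 if the K_6 on S is monochromatic.
For a fixed S, the K_6 on S has C(6, 2) = 15 edges. P[all 15 edges red] = (1/2)^15, and likewise for blue, so P[monochromatic] = 2·(1/2)^15 = 2^{1 − 15} = 1/16384.
By linearity of expectation: E[X] = C(25, 6) · 2^{1 − 15} = 177100 · 1/16384 = 44275/4096.
Numerically: E[X] ≈ 10.809.

E[X] = C(25,6)·2^(1−C(6,2)) = 44275/4096 ≈ 10.809.


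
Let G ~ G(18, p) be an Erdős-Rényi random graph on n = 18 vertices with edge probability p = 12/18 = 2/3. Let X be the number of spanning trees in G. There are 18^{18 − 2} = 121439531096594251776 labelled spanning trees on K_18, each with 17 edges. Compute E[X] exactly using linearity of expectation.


K_18 has 18^{18 − 2} = 121439531096594251776 labelled spanning trees.
For each such spanning tree H, let X_H = 1 if all 17 edges of H are present in G. Then P[X_H = 1] = p^{17} = (2/3)^{17} = 131072/129140163.
By linearity of expectation: E[X] = Σ_H E[X_H] = 121439531096594251776 · p^{17} = 121439531096594251776 · 131072/129140163 = 123256172596690944.
Numerically: E[X] ≈ 1.233e+17.

E[X] = 121439531096594251776 · (2/3)^{17} = 123256172596690944 ≈ 1.233e+17.


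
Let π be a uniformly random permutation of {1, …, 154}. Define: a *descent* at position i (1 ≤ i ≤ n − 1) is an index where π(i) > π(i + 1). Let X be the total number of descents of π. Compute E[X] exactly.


Write X = Σ X_I over i = 1, …, 153, with X_I the indicator of one descent.
There are 153 indicators.
For each fixed i, the pair (π(i), π(i+1)) is a uniformly random ordered pair of distinct values from {1, …, 154}; by symmetry P[π(i) > π(i+1)] = 1/2.
By linearity: E[X] = 153 · (1/2) = (154 − 1) · (1/2) = 153/2 ≈ 76.500000.

E[X] = 153/2 = 76.500000.


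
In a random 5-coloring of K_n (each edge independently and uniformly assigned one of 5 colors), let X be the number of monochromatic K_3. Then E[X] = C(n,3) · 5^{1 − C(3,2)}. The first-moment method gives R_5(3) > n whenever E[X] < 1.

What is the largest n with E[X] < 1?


We need C(n, 3) · 5^{1 − 3} < 1, i.e. C(n, 3) < 5^{3 − 1} = 25.
Check values of n near the boundary:
  n = 3: C(3, 3) = 1; 1 < 25? YES
  n = 4: C(4, 3) = 4; 4 < 25? YES
  n = 5: C(5, 3) = 10; 10 < 25? YES
  n = 6: C(6, 3) = 20; 20 < 25? YES
  n = 7: C(7, 3) = 35; 35 < 25? NO
  n = 8: C(8, 3) = 56; 56 < 25? NO
The largest n with C(n, 3) < 25 is n = 6 (where E[X] = 4/5 ≈ 0.8000). Hence R_5(3) > 6, i.e. R_5(3) ≥ 7.

Largest n = 6; hence R_5(3) > 6.


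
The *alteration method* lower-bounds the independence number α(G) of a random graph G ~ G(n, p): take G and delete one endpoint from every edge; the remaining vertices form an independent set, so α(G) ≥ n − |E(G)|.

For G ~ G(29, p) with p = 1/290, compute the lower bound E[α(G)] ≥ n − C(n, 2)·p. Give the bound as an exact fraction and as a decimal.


E[|E(G)|] = C(29, 2)·p = 406 · (1/290) = 7/5.
E[α(G)] ≥ n − E[|E(G)|] = 29 − 7/5 = 138/5.
Numerically: ≈ 27.600000.
(This is only a lower bound; the true E[α(G)] may be larger.)

E[α(G)] ≥ 138/5 ≈ 27.600000.
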